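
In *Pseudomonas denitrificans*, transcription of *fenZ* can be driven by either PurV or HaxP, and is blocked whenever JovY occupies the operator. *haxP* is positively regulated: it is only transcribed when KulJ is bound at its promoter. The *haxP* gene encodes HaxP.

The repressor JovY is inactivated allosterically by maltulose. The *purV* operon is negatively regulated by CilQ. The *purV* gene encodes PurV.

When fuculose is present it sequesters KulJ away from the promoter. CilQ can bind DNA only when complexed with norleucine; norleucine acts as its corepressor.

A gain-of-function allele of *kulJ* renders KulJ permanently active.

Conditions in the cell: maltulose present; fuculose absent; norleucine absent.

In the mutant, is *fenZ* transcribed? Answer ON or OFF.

ON

Norleucine is absent, so CilQ is inactive.
With no repressor bound, *purV* is transcribed.
So PurV is produced and active.
KulJ is constitutively active in this strain.
No repressor is bound and KulJ is active, so *haxP* is transcribed.
So HaxP is produced and active.
Maltulose is present, so JovY is inactive.
Activator PurV is present, so *fenZ* is transcribed.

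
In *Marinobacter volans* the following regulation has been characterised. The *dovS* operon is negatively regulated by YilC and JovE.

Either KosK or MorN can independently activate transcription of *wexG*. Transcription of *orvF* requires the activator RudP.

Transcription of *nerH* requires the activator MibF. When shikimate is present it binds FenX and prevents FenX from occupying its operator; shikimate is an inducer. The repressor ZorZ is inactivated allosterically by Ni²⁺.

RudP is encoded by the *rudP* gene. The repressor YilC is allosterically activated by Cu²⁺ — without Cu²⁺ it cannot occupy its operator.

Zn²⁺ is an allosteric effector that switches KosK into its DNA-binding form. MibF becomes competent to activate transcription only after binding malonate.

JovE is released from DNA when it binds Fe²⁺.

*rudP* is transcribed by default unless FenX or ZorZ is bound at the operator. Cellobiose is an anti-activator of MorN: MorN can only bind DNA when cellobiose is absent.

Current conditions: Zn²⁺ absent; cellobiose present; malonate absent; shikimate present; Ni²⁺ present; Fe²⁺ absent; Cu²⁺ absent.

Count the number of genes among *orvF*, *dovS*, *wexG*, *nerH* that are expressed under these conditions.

Shikimate is present, so FenX is inactive.
Ni²⁺ is present, so ZorZ is inactive.
With no repressor bound, *rudP* is transcribed.
So RudP is produced and active.
No repressor is bound and RudP is active, so *orvF* is transcribed.
→ *orvF* is ON.
Cu²⁺ is absent, so YilC is inactive.
Fe²⁺ is absent, so JovE is active.
With repressor JovE bound, *dovS* is not transcribed.
→ *dovS* is OFF.
Zn²⁺ is absent, so KosK is inactive.
Cellobiose is present, so MorN is inactive.
No activator is available at the *wexG* promoter, so *wexG* is not transcribed.
→ *wexG* is OFF.
Malonate is absent, so MibF is inactive.
Required activator MibF is absent, so *nerH* is not transcribed.
→ *nerH* is OFF.
1 of the 4 genes is transcribed.

1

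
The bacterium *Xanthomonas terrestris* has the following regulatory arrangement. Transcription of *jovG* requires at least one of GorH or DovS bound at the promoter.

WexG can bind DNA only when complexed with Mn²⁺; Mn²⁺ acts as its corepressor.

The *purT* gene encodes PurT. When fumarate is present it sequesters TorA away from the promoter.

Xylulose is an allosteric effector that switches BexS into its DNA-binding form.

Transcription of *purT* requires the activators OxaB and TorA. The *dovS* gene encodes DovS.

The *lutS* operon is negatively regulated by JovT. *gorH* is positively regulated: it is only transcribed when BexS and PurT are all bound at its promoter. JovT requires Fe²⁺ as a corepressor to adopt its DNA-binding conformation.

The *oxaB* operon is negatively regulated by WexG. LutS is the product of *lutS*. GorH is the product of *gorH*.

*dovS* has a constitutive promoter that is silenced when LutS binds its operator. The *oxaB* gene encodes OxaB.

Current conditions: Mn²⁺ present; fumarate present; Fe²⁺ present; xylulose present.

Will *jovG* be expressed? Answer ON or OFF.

ON

Xylulose is present, so BexS is active.
Mn²⁺ is present, so WexG is active.
With repressor WexG bound, *oxaB* is not transcribed.
So OxaB is not produced.
Fumarate is present, so TorA is inactive.
Required activator OxaB is absent, so *purT* is not transcribed.
So PurT is not produced.
Required activator PurT is absent, so *gorH* is not transcribed.
So GorH is not produced.
Fe²⁺ is present, so JovT is active.
With repressor JovT bound, *lutS* is not transcribed.
So LutS is not produced.
With no repressor bound, *dovS* is transcribed.
So DovS is produced and active.
Activator DovS is present, so *jovG* is transcribed.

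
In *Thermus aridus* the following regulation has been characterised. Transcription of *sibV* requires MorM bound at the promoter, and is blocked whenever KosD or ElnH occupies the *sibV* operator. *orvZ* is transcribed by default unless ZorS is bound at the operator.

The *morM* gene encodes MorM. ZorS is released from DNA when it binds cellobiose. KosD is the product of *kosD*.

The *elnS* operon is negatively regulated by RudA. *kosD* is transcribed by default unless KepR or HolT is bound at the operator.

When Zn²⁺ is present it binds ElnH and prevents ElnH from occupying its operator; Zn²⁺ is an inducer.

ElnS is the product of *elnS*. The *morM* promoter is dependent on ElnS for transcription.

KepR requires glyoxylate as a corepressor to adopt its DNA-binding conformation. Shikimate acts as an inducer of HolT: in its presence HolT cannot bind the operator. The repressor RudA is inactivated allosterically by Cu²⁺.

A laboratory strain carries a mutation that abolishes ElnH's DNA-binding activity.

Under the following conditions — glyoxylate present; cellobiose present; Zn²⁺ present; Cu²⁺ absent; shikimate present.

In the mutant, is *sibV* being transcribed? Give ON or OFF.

Glyoxylate is present, so KepR is active.
Shikimate is present, so HolT is inactive.
With repressor KepR bound, *kosD* is not transcribed.
So KosD is not produced.
ElnH is non-functional in this strain, so it has no effect.
Cu²⁺ is absent, so RudA is active.
With repressor RudA bound, *elnS* is not transcribed.
So ElnS is not produced.
Required activator ElnS is absent, so *morM* is not transcribed.
So MorM is not produced.
Required activator MorM is absent, so *sibV* is not transcribed.

OFF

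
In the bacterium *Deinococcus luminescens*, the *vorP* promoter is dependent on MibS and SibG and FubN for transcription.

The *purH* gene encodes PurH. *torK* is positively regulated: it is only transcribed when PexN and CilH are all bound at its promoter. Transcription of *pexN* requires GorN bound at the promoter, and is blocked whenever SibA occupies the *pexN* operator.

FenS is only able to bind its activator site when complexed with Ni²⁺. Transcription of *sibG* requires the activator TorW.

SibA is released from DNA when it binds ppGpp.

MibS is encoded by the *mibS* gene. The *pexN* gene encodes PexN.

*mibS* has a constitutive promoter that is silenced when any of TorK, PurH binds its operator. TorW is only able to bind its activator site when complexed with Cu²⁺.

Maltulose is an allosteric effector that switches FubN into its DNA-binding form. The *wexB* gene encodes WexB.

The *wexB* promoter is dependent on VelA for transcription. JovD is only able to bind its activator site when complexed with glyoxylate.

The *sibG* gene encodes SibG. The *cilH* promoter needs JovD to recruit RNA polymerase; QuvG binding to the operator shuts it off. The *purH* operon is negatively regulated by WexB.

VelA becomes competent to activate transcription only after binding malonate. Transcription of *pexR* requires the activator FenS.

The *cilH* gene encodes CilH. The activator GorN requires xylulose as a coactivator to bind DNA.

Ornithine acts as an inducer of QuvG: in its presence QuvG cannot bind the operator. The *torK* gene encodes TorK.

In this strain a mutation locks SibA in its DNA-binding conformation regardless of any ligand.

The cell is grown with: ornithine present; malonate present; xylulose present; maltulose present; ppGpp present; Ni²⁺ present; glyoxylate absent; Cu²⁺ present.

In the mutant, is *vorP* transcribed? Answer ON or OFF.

Xylulose is present, so GorN is active.
SibA is constitutively active in this strain.
With repressor SibA bound, *pexN* is not transcribed.
So PexN is not produced.
Glyoxylate is absent, so JovD is inactive.
Ornithine is present, so QuvG is inactive.
Required activator JovD is absent, so *cilH* is not transcribed.
So CilH is not produced.
Required activator PexN is absent, so *torK* is not transcribed.
So TorK is not produced.
Malonate is present, so VelA is active.
No repressor is bound and VelA is active, so *wexB* is transcribed.
So WexB is produced and active.
With repressor WexB bound, *purH* is not transcribed.
So PurH is not produced.
With no repressor bound, *mibS* is transcribed.
So MibS is produced and active.
Cu²⁺ is present, so TorW is active.
No repressor is bound and TorW is active, so *sibG* is transcribed.
So SibG is produced and active.
Maltulose is present, so FubN is active.
No repressor is bound and MibS and SibG and FubN are active, so *vorP* is transcribed.

ON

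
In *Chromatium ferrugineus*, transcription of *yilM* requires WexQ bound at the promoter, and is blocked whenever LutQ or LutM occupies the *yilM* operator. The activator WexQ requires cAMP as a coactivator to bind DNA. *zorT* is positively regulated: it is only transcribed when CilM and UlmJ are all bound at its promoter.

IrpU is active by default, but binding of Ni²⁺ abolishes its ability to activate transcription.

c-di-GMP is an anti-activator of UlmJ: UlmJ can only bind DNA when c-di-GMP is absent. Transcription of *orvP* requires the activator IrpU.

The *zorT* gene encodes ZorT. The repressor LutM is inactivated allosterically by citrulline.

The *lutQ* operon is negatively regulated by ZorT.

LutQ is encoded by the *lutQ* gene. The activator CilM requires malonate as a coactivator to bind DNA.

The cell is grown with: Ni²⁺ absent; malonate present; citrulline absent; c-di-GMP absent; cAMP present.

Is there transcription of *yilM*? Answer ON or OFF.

cAMP is present, so WexQ is active.
Malonate is present, so CilM is active.
c-di-GMP is absent, so UlmJ is active.
No repressor is bound and CilM and UlmJ are active, so *zorT* is transcribed.
So ZorT is produced and active.
With repressor ZorT bound, *lutQ* is not transcribed.
So LutQ is not produced.
Citrulline is absent, so LutM is active.
With repressor LutM bound, *yilM* is not transcribed.

OFF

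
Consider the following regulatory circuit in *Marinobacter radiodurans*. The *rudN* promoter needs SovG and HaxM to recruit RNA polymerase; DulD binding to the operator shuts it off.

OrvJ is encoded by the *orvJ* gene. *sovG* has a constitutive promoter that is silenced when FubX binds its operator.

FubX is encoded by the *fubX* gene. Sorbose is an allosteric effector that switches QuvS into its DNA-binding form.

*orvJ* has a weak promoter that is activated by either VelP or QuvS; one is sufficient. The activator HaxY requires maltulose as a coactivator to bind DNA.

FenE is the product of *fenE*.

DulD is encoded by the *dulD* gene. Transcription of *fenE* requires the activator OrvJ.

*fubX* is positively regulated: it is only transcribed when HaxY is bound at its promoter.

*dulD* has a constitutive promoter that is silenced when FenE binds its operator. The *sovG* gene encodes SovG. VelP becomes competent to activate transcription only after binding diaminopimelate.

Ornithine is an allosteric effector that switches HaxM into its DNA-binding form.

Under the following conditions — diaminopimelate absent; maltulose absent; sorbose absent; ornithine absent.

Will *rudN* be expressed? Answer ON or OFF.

Diaminopimelate is absent, so VelP is inactive.
Sorbose is absent, so QuvS is inactive.
No activator is available at the *orvJ* promoter, so *orvJ* is not transcribed.
So OrvJ is not produced.
Required activator OrvJ is absent, so *fenE* is not transcribed.
So FenE is not produced.
With no repressor bound, *dulD* is transcribed.
So DulD is produced and active.
Maltulose is absent, so HaxY is inactive.
Required activator HaxY is absent, so *fubX* is not transcribed.
So FubX is not produced.
With no repressor bound, *sovG* is transcribed.
So SovG is produced and active.
Ornithine is absent, so HaxM is inactive.
With repressor DulD bound, *rudN* is not transcribed.

OFF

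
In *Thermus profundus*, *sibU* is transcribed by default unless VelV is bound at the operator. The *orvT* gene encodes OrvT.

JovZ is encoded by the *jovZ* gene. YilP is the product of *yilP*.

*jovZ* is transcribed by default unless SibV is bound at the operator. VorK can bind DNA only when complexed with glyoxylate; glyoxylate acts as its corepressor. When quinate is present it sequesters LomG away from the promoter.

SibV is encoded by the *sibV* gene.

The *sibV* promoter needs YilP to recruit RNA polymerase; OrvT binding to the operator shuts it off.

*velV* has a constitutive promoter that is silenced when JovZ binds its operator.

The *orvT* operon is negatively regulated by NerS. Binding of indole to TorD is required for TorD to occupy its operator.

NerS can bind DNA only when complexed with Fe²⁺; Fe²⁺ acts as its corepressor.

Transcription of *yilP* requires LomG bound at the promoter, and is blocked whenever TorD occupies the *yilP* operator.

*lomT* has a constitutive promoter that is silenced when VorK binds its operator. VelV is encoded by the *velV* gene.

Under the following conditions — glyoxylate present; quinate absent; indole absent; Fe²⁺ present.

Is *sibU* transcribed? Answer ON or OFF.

OFF

Indole is absent, so TorD is inactive.
Quinate is absent, so LomG is active.
No repressor is bound and LomG is active, so *yilP* is transcribed.
So YilP is produced and active.
Fe²⁺ is present, so NerS is active.
With repressor NerS bound, *orvT* is not transcribed.
So OrvT is not produced.
No repressor is bound and YilP is active, so *sibV* is transcribed.
So SibV is produced and active.
With repressor SibV bound, *jovZ* is not transcribed.
So JovZ is not produced.
With no repressor bound, *velV* is transcribed.
So VelV is produced and active.
With repressor VelV bound, *sibU* is not transcribed.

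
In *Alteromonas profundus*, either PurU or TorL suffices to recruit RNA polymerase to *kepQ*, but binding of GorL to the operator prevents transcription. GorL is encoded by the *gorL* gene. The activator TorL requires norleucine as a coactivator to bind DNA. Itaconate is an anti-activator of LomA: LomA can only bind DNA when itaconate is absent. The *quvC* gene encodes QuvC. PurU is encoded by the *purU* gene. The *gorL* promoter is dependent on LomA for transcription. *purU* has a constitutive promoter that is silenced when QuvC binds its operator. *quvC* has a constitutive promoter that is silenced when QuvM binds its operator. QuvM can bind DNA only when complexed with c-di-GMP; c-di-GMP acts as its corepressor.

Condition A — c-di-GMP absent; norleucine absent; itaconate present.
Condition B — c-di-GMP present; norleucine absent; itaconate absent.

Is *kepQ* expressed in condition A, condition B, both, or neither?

Condition A:
c-di-GMP is absent, so QuvM is inactive.
With no repressor bound, *quvC* is transcribed.
So QuvC is produced and active.
With repressor QuvC bound, *purU* is not transcribed.
So PurU is not produced.
Norleucine is absent, so TorL is inactive.
Itaconate is present, so LomA is inactive.
Required activator LomA is absent, so *gorL* is not transcribed.
So GorL is not produced.
No activator is available at the *kepQ* promoter, so *kepQ* is not transcribed.
→ *kepQ* is OFF in A.
Condition B:
c-di-GMP is present, so QuvM is active.
With repressor QuvM bound, *quvC* is not transcribed.
So QuvC is not produced.
With no repressor bound, *purU* is transcribed.
So PurU is produced and active.
Norleucine is absent, so TorL is inactive.
Itaconate is absent, so LomA is active.
No repressor is bound and LomA is active, so *gorL* is transcribed.
So GorL is produced and active.
With repressor GorL bound, *kepQ* is not transcribed.
→ *kepQ* is OFF in B.

neither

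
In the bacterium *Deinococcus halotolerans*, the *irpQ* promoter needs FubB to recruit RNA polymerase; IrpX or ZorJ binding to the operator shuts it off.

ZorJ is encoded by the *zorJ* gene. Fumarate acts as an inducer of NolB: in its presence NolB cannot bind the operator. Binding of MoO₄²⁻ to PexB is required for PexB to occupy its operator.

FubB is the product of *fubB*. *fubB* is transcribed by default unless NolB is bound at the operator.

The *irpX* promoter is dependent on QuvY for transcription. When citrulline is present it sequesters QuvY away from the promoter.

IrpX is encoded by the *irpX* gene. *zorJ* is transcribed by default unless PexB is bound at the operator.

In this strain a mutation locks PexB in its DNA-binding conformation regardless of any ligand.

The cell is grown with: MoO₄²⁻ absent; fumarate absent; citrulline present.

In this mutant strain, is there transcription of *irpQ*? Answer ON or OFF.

Citrulline is present, so QuvY is inactive.
Required activator QuvY is absent, so *irpX* is not transcribed.
So IrpX is not produced.
PexB is constitutively active in this strain.
With repressor PexB bound, *zorJ* is not transcribed.
So ZorJ is not produced.
Fumarate is absent, so NolB is active.
With repressor NolB bound, *fubB* is not transcribed.
So FubB is not produced.
Required activator FubB is absent, so *irpQ* is not transcribed.

OFF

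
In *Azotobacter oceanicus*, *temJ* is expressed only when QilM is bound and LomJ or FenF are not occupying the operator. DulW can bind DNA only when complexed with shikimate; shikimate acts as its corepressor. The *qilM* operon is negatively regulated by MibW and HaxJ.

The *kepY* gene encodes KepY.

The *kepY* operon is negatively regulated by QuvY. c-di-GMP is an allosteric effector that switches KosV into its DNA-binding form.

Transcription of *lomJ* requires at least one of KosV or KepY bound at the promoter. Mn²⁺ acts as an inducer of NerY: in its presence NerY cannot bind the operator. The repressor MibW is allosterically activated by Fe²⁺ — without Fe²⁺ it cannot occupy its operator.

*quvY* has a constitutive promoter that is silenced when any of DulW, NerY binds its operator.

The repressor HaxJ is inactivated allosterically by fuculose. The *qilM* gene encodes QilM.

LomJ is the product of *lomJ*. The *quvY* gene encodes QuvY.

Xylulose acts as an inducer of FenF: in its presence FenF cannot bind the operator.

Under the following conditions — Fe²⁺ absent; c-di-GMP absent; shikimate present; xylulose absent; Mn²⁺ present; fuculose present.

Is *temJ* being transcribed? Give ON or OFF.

c-di-GMP is absent, so KosV is inactive.
Shikimate is present, so DulW is active.
Mn²⁺ is present, so NerY is inactive.
With repressor DulW bound, *quvY* is not transcribed.
So QuvY is not produced.
With no repressor bound, *kepY* is transcribed.
So KepY is produced and active.
Activator KepY is present, so *lomJ* is transcribed.
So LomJ is produced and active.
Fe²⁺ is absent, so MibW is inactive.
Fuculose is present, so HaxJ is inactive.
With no repressor bound, *qilM* is transcribed.
So QilM is produced and active.
Xylulose is absent, so FenF is active.
With repressor LomJ bound, *temJ* is not transcribed.

OFF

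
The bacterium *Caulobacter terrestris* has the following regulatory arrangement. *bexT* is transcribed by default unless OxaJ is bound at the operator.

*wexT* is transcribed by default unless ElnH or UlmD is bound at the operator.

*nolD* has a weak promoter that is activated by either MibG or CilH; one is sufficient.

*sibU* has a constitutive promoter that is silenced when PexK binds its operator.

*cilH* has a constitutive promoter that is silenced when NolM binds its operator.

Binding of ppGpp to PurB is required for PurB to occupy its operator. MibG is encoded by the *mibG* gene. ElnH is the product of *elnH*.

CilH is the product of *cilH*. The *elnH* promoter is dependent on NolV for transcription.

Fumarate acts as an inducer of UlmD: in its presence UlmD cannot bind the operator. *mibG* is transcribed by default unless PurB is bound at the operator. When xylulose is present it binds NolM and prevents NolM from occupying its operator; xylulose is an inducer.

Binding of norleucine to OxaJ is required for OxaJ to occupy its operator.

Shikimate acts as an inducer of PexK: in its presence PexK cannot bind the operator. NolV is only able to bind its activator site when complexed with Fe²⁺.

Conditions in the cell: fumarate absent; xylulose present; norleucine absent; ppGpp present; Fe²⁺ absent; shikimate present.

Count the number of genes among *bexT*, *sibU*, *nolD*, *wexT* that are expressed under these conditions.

3

Norleucine is absent, so OxaJ is inactive.
With no repressor bound, *bexT* is transcribed.
→ *bexT* is ON.
Shikimate is present, so PexK is inactive.
With no repressor bound, *sibU* is transcribed.
→ *sibU* is ON.
ppGpp is present, so PurB is active.
With repressor PurB bound, *mibG* is not transcribed.
So MibG is not produced.
Xylulose is present, so NolM is inactive.
With no repressor bound, *cilH* is transcribed.
So CilH is produced and active.
Activator CilH is present, so *nolD* is transcribed.
→ *nolD* is ON.
Fe²⁺ is absent, so NolV is inactive.
Required activator NolV is absent, so *elnH* is not transcribed.
So ElnH is not produced.
Fumarate is absent, so UlmD is active.
With repressor UlmD bound, *wexT* is not transcribed.
→ *wexT* is OFF.
3 of the 4 genes are transcribed.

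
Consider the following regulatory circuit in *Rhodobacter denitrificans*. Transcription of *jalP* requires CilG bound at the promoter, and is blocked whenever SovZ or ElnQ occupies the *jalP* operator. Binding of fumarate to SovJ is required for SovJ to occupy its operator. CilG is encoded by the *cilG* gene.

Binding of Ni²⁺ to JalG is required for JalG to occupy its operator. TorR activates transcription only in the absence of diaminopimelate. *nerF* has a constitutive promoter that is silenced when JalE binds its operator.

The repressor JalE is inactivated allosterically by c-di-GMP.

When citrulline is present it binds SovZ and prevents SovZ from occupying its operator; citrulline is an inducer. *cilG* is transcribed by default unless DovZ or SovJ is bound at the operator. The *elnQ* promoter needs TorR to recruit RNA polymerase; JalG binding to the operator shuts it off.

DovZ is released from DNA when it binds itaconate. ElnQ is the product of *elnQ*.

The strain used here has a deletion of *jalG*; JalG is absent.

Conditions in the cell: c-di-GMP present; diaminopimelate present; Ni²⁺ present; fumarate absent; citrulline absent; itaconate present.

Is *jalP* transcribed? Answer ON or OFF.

Citrulline is absent, so SovZ is active.
Itaconate is present, so DovZ is inactive.
Fumarate is absent, so SovJ is inactive.
With no repressor bound, *cilG* is transcribed.
So CilG is produced and active.
Diaminopimelate is present, so TorR is inactive.
JalG is non-functional in this strain, so it has no effect.
Required activator TorR is absent, so *elnQ* is not transcribed.
So ElnQ is not produced.
With repressor SovZ bound, *jalP* is not transcribed.

OFF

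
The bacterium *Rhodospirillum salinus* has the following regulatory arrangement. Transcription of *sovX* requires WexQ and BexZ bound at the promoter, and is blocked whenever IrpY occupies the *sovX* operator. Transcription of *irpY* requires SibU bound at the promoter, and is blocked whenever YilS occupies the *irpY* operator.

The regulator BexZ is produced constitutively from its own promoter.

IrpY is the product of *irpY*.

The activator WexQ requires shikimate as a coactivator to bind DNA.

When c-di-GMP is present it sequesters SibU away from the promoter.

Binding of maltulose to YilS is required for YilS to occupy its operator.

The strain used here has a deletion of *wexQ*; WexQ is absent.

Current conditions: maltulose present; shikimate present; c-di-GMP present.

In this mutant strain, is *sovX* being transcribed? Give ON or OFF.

OFF

WexQ is non-functional in this strain, so it has no effect.
c-di-GMP is present, so SibU is inactive.
Maltulose is present, so YilS is active.
With repressor YilS bound, *irpY* is not transcribed.
So IrpY is not produced.
BexZ is produced constitutively and is active.
Required activator WexQ is absent, so *sovX* is not transcribed.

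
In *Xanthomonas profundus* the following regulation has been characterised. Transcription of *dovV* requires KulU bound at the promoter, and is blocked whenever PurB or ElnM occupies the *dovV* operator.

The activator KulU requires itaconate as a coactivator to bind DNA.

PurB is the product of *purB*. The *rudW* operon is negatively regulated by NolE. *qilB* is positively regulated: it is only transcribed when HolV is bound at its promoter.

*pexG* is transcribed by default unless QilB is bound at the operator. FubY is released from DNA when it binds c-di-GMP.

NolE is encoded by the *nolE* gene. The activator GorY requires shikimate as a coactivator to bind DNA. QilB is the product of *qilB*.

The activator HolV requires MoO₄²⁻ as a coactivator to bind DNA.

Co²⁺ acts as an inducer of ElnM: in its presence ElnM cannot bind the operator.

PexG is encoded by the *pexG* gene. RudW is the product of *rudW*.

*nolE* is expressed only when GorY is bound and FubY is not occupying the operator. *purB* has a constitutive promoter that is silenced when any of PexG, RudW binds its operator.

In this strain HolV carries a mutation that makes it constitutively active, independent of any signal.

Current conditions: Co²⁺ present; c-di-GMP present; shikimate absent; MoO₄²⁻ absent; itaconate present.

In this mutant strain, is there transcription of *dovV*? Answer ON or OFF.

Itaconate is present, so KulU is active.
HolV is constitutively active in this strain.
No repressor is bound and HolV is active, so *qilB* is transcribed.
So QilB is produced and active.
With repressor QilB bound, *pexG* is not transcribed.
So PexG is not produced.
Shikimate is absent, so GorY is inactive.
c-di-GMP is present, so FubY is inactive.
Required activator GorY is absent, so *nolE* is not transcribed.
So NolE is not produced.
With no repressor bound, *rudW* is transcribed.
So RudW is produced and active.
With repressor RudW bound, *purB* is not transcribed.
So PurB is not produced.
Co²⁺ is present, so ElnM is inactive.
No repressor is bound and KulU is active, so *dovV* is transcribed.

ON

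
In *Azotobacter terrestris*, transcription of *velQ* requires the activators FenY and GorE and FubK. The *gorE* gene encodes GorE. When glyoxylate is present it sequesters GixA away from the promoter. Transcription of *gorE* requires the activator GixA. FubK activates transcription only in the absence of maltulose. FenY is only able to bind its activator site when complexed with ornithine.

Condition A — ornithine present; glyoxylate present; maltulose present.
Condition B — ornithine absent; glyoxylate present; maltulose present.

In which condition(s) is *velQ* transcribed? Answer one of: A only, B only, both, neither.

neither

Condition A:
Ornithine is present, so FenY is active.
Glyoxylate is present, so GixA is inactive.
Required activator GixA is absent, so *gorE* is not transcribed.
So GorE is not produced.
Maltulose is present, so FubK is inactive.
Required activator GorE is absent, so *velQ* is not transcribed.
→ *velQ* is OFF in A.
Condition B:
Ornithine is absent, so FenY is inactive.
Glyoxylate is present, so GixA is inactive.
Required activator GixA is absent, so *gorE* is not transcribed.
So GorE is not produced.
Maltulose is present, so FubK is inactive.
Required activator FenY is absent, so *velQ* is not transcribed.
→ *velQ* is OFF in B.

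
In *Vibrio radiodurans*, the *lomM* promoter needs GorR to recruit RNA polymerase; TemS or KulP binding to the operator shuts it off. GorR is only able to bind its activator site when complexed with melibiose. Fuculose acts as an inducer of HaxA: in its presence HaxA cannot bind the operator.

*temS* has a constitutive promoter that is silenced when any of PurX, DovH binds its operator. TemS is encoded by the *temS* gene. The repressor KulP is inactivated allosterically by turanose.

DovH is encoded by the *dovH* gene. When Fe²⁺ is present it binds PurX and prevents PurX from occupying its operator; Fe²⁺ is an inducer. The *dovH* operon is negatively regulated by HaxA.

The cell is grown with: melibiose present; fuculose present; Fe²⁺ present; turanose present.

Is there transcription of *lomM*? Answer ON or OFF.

Melibiose is present, so GorR is active.
Fe²⁺ is present, so PurX is inactive.
Fuculose is present, so HaxA is inactive.
With no repressor bound, *dovH* is transcribed.
So DovH is produced and active.
With repressor DovH bound, *temS* is not transcribed.
So TemS is not produced.
Turanose is present, so KulP is inactive.
No repressor is bound and GorR is active, so *lomM* is transcribed.

ON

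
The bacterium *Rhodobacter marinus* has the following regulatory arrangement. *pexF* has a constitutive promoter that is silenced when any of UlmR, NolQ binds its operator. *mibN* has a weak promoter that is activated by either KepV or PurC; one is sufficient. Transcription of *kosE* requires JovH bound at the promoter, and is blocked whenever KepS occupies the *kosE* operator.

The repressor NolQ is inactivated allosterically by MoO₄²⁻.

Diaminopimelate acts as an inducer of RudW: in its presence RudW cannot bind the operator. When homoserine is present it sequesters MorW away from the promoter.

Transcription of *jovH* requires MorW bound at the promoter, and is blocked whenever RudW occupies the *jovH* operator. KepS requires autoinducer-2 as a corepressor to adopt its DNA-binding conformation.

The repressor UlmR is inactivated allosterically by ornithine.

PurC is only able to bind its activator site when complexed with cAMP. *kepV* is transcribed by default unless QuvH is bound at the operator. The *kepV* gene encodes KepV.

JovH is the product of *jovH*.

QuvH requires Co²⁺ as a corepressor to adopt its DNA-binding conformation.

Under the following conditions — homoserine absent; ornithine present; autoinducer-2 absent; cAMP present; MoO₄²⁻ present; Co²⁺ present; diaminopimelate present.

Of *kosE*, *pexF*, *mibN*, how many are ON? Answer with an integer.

Autoinducer-2 is absent, so KepS is inactive.
Diaminopimelate is present, so RudW is inactive.
Homoserine is absent, so MorW is active.
No repressor is bound and MorW is active, so *jovH* is transcribed.
So JovH is produced and active.
No repressor is bound and JovH is active, so *kosE* is transcribed.
→ *kosE* is ON.
Ornithine is present, so UlmR is inactive.
MoO₄²⁻ is present, so NolQ is inactive.
With no repressor bound, *pexF* is transcribed.
→ *pexF* is ON.
Co²⁺ is present, so QuvH is active.
With repressor QuvH bound, *kepV* is not transcribed.
So KepV is not produced.
cAMP is present, so PurC is active.
Activator PurC is present, so *mibN* is transcribed.
→ *mibN* is ON.
3 of the 3 genes are transcribed.

3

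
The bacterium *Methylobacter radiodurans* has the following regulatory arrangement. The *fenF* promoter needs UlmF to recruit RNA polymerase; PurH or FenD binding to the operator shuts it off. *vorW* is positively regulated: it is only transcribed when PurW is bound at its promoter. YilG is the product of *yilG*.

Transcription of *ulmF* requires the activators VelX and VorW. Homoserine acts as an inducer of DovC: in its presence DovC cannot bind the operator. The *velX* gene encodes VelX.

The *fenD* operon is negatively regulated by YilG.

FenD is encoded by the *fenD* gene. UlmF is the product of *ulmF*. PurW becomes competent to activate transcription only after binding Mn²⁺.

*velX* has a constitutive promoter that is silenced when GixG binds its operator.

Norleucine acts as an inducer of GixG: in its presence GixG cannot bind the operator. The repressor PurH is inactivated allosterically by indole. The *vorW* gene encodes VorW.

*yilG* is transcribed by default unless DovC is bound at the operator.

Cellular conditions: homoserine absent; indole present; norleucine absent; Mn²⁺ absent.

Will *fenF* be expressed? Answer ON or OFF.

Indole is present, so PurH is inactive.
Homoserine is absent, so DovC is active.
With repressor DovC bound, *yilG* is not transcribed.
So YilG is not produced.
With no repressor bound, *fenD* is transcribed.
So FenD is produced and active.
Norleucine is absent, so GixG is active.
With repressor GixG bound, *velX* is not transcribed.
So VelX is not produced.
Mn²⁺ is absent, so PurW is inactive.
Required activator PurW is absent, so *vorW* is not transcribed.
So VorW is not produced.
Required activator VelX is absent, so *ulmF* is not transcribed.
So UlmF is not produced.
With repressor FenD bound, *fenF* is not transcribed.

OFF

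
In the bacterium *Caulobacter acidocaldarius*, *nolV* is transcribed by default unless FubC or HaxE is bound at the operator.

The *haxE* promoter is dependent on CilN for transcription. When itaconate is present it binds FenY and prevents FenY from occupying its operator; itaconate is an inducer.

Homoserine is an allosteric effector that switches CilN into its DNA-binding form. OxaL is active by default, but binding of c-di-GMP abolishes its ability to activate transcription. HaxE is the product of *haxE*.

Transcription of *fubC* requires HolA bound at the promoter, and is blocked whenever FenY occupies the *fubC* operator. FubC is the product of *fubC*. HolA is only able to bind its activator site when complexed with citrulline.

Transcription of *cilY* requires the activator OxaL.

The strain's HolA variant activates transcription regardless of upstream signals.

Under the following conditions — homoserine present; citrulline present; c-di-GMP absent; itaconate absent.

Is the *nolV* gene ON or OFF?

HolA is constitutively active in this strain.
Itaconate is absent, so FenY is active.
With repressor FenY bound, *fubC* is not transcribed.
So FubC is not produced.
Homoserine is present, so CilN is active.
No repressor is bound and CilN is active, so *haxE* is transcribed.
So HaxE is produced and active.
With repressor HaxE bound, *nolV* is not transcribed.

OFF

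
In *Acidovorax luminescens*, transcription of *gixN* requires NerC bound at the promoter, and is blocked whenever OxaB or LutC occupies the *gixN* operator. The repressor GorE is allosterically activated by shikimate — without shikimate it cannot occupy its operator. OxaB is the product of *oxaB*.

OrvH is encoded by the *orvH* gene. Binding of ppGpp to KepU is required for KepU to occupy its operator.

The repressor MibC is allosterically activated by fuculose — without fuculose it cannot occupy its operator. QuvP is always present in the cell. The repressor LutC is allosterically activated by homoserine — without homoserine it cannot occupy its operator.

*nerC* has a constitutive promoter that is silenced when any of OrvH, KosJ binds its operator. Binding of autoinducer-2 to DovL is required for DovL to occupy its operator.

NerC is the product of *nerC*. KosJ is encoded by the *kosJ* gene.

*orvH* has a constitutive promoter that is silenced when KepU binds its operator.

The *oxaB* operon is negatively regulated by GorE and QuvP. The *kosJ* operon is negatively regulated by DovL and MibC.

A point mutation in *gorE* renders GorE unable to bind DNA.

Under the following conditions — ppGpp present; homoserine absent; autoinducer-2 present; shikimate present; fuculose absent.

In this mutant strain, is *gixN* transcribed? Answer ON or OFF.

ppGpp is present, so KepU is active.
With repressor KepU bound, *orvH* is not transcribed.
So OrvH is not produced.
Autoinducer-2 is present, so DovL is active.
Fuculose is absent, so MibC is inactive.
With repressor DovL bound, *kosJ* is not transcribed.
So KosJ is not produced.
With no repressor bound, *nerC* is transcribed.
So NerC is produced and active.
GorE is non-functional in this strain, so it has no effect.
QuvP is produced constitutively and is active.
With repressor QuvP bound, *oxaB* is not transcribed.
So OxaB is not produced.
Homoserine is absent, so LutC is inactive.
No repressor is bound and NerC is active, so *gixN* is transcribed.

ON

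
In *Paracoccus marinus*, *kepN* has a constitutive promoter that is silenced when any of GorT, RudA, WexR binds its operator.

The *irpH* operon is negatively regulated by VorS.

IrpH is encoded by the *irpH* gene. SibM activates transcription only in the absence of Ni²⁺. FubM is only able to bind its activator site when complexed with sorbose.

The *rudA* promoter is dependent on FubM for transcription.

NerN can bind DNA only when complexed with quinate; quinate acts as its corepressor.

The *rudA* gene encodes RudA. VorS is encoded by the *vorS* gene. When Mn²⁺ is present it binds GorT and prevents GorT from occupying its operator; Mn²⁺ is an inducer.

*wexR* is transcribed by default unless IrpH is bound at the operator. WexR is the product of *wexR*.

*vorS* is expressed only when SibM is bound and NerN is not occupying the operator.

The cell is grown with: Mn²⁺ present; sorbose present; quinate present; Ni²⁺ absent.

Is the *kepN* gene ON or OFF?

OFF

Mn²⁺ is present, so GorT is inactive.
Sorbose is present, so FubM is active.
No repressor is bound and FubM is active, so *rudA* is transcribed.
So RudA is produced and active.
Quinate is present, so NerN is active.
Ni²⁺ is absent, so SibM is active.
With repressor NerN bound, *vorS* is not transcribed.
So VorS is not produced.
With no repressor bound, *irpH* is transcribed.
So IrpH is produced and active.
With repressor IrpH bound, *wexR* is not transcribed.
So WexR is not produced.
With repressor RudA bound, *kepN* is not transcribed.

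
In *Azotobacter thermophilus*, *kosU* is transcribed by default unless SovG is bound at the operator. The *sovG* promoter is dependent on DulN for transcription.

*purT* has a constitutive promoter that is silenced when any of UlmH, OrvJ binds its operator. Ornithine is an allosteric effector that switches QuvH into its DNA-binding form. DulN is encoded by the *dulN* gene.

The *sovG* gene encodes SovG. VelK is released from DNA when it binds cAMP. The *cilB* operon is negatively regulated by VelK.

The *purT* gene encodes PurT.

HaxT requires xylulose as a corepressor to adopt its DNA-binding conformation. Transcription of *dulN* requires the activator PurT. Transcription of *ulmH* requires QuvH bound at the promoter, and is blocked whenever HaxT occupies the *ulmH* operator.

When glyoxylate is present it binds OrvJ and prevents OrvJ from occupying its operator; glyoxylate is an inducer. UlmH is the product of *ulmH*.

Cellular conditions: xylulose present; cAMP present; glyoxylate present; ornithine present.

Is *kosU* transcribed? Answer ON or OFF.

OFF

Ornithine is present, so QuvH is active.
Xylulose is present, so HaxT is active.
With repressor HaxT bound, *ulmH* is not transcribed.
So UlmH is not produced.
Glyoxylate is present, so OrvJ is inactive.
With no repressor bound, *purT* is transcribed.
So PurT is produced and active.
No repressor is bound and PurT is active, so *dulN* is transcribed.
So DulN is produced and active.
No repressor is bound and DulN is active, so *sovG* is transcribed.
So SovG is produced and active.
With repressor SovG bound, *kosU* is not transcribed.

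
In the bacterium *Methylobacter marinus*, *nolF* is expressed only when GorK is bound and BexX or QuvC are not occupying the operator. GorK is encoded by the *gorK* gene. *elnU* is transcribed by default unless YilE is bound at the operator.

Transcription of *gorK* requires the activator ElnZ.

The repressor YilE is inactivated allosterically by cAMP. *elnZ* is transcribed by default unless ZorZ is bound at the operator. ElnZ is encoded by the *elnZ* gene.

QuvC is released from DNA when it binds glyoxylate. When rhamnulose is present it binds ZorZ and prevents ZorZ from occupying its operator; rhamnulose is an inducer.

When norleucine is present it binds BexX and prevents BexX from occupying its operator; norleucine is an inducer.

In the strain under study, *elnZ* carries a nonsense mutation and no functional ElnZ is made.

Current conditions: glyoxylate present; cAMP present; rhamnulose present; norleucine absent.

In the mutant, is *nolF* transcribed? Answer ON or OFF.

OFF

Norleucine is absent, so BexX is active.
ElnZ is non-functional in this strain, so it has no effect.
Required activator ElnZ is absent, so *gorK* is not transcribed.
So GorK is not produced.
Glyoxylate is present, so QuvC is inactive.
With repressor BexX bound, *nolF* is not transcribed.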